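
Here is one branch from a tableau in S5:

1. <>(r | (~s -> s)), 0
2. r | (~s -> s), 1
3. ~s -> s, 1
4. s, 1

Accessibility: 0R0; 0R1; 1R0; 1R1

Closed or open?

Not closed

No world carries both an atom and its negation.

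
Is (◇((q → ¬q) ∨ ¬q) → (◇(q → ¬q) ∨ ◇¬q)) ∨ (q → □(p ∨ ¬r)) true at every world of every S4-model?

Valid

Tableau for the negation ¬((◇((q → ¬q) ∨ ¬q) → (◇(q → ¬q) ∨ ◇¬q)) ∨ (q → □(p ∨ ¬r))):
1. ¬((◇((q → ¬q) ∨ ¬q) → (◇(q → ¬q) ∨ ◇¬q)) ∨ (q → □(p ∨ ¬r))), w0
2. ¬(◇((q → ¬q) ∨ ¬q) → (◇(q → ¬q) ∨ ◇¬q)), w0
3. ¬(q → □(p ∨ ¬r)), w0
4. ◇((q → ¬q) ∨ ¬q), w0
5. ¬(◇(q → ¬q) ∨ ◇¬q), w0
6. q, w0
7. ¬□(p ∨ ¬r), w0
8. ¬◇(q → ¬q), w0
9. ¬◇¬q, w0
10. ¬(q → ¬q), w0
11. (q → ¬q) ∨ ¬q, w1
12. ¬(q → ¬q), w1
13. q, w1
14. q → ¬q, w1
15. ¬q, w1
Accessibility: w0Rw0, w0Rw1, w1Rw1
Branch closes: q and ¬q both at w1.
Every branch of the negation's tableau closes; the branch above is one of them.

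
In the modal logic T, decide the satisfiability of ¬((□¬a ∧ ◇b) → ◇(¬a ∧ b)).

No, unsatisfiable

1. ¬((□¬a ∧ ◇b) → ◇(¬a ∧ b)), u
2. □¬a ∧ ◇b, u
3. ¬◇(¬a ∧ b), u
4. □¬a, u
5. ◇b, u
6. ¬(¬a ∧ b), u
7. ¬a, u
8. ¬b, u
9. b, v
10. ¬(¬a ∧ b), v
11. ¬a, v
12. ¬b, v
Accessibility: uRu, uRv, vRv
Branch closes: b and ¬b both at v.
(One branch shown.) All branches close.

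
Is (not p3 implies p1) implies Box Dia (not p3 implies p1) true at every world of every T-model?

Tableau for the negation not ((not p3 implies p1) implies Box Dia (not p3 implies p1)):
1. not ((not p3 implies p1) implies Box Dia (not p3 implies p1)), 0
2. not p3 implies p1, 0   [neg-implies-rule on 1]
3. not Box Dia (not p3 implies p1), 0   [neg-implies-rule on 1]
4. p1, 0   [implies-rule on 2 (branches; this branch)]
5. not Dia (not p3 implies p1), 1   [neg-Box-rule on 3: fresh world 1, 0R1]
6. not (not p3 implies p1), 1   [neg-Dia-rule on 5 via 1R1]
7. not p3, 1   [neg-implies-rule on 6]
8. not p1, 1   [neg-implies-rule on 6]
Accessibility: 0R0, 0R1, 1R1
The negation has an open branch (countermodel exists).

Not valid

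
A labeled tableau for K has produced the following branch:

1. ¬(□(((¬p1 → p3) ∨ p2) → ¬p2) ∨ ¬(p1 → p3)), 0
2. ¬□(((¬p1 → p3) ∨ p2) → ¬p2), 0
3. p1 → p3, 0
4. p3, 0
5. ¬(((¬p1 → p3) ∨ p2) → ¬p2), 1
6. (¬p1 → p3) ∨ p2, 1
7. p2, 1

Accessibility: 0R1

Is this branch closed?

Not closed

There is no literal clash: for every atom and world, at most one sign appears.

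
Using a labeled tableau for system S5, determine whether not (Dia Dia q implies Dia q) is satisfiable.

No, unsatisfiable

1. not (Dia Dia q implies Dia q), 0
2. Dia Dia q, 0
3. not Dia q, 0
4. not q, 0
5. Dia q, 1
6. not q, 1
7. q, 2
8. not q, 2
Accessibility: 0R0, 0R1, 0R2, 1R0, 1R1, 1R2, 2R0, 2R1, 2R2
Branch closes: q and not q both at 2.
All branches of the tableau close; one closing branch shown above.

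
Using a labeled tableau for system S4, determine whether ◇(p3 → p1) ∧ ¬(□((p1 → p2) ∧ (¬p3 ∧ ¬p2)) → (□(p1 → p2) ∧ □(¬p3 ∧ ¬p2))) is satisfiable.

Unsatisfiable

1. ◇(p3 → p1) ∧ ¬(□((p1 → p2) ∧ (¬p3 ∧ ¬p2)) → (□(p1 → p2) ∧ □(¬p3 ∧ ¬p2))), u
2. ◇(p3 → p1), u
3. ¬(□((p1 → p2) ∧ (¬p3 ∧ ¬p2)) → (□(p1 → p2) ∧ □(¬p3 ∧ ¬p2))), u
4. □((p1 → p2) ∧ (¬p3 ∧ ¬p2)), u
5. ¬(□(p1 → p2) ∧ □(¬p3 ∧ ¬p2)), u
6. (p1 → p2) ∧ (¬p3 ∧ ¬p2), u
7. p1 → p2, u
8. ¬p3 ∧ ¬p2, u
9. ¬p3, u
10. ¬p2, u
11. ¬□(p1 → p2), u
12. ¬p1, u
13. p3 → p1, v
14. (p1 → p2) ∧ (¬p3 ∧ ¬p2), v
15. p1 → p2, v
16. ¬p3 ∧ ¬p2, v
17. ¬p3, v
18. ¬p2, v
19. ¬p1, v
20. ¬(p1 → p2), w
21. p1, w
22. ¬p2, w
23. (p1 → p2) ∧ (¬p3 ∧ ¬p2), w
24. p1 → p2, w
25. ¬p3 ∧ ¬p2, w
26. ¬p3, w
27. p2, w
Accessibility: uRu, uRv, uRw, vRv, wRw
Branch closes: p2 and ¬p2 both at w.
Every branch closes; the branch above is one of them.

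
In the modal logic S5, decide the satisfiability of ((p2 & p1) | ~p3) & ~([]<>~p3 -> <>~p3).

Unsatisfiable

1. ((p2 & p1) | ~p3) & ~([]<>~p3 -> <>~p3), u
2. (p2 & p1) | ~p3, u   [&-rule on 1]
3. ~([]<>~p3 -> <>~p3), u   [&-rule on 1]
4. []<>~p3, u   [~->-rule on 3]
5. ~<>~p3, u   [~->-rule on 3]
6. <>~p3, u   [[]-rule on 4 via uRu]
7. p3, u   [~<>-rule on 5 via uRu]
8. p2 & p1, u   [|-rule on 2 (branches; this branch)]
9. p2, u   [&-rule on 8]
10. p1, u   [&-rule on 8]
11. ~p3, v   [<>-rule on 6: fresh world v, uRv]
12. <>~p3, v   [[]-rule on 4 via uRv]
13. p3, v   [~<>-rule on 5 via uRv]
Accessibility: uRu, uRv, vRu, vRv
Branch closes: p3 and ~p3 both at v.
Every branch closes; the branch above is one of them.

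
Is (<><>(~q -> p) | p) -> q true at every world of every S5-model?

No, not valid

Tableau for the negation ~((<><>(~q -> p) | p) -> q):
1. ~((<><>(~q -> p) | p) -> q), 0
2. <><>(~q -> p) | p, 0   [~->-rule on 1]
3. ~q, 0   [~->-rule on 1]
4. p, 0   [|-rule on 2 (branches; this branch)]
Accessibility: 0R0
The negation has an open branch (countermodel exists).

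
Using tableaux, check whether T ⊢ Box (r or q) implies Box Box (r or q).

Invalid (countermodel exists)

Tableau for the negation not (Box (r or q) implies Box Box (r or q)):
1. not (Box (r or q) implies Box Box (r or q)), w0
2. Box (r or q), w0
3. not Box Box (r or q), w0
4. r or q, w0
5. q, w0
6. not Box (r or q), w1
7. r or q, w1
8. q, w1
9. not (r or q), w2
10. not r, w2
11. not q, w2
Accessibility: w0Rw0, w0Rw1, w1Rw1, w1Rw2, w2Rw2
The negation has an open branch (countermodel exists).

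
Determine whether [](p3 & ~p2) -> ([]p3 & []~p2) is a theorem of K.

Valid in K

Tableau for the negation ~([](p3 & ~p2) -> ([]p3 & []~p2)):
1. ~([](p3 & ~p2) -> ([]p3 & []~p2)), 0
2. [](p3 & ~p2), 0
3. ~([]p3 & []~p2), 0
4. ~[]~p2, 0
5. p2, 1
6. p3 & ~p2, 1
7. p3, 1
8. ~p2, 1
Accessibility: 0R1
Branch closes: p2 and ~p2 both at 1.
All branches of the negation close; one closing branch shown above.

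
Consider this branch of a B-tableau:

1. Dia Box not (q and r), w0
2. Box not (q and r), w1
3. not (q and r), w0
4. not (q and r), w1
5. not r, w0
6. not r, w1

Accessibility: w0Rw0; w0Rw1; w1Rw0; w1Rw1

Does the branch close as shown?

No, open

No atom appears with both signs at the same world.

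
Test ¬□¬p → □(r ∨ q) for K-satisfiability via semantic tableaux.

1. ¬□¬p → □(r ∨ q), u
2. □(r ∨ q), u

Satisfiable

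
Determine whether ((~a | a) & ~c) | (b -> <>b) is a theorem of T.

Valid

Tableau for the negation ~(((~a | a) & ~c) | (b -> <>b)):
1. ~(((~a | a) & ~c) | (b -> <>b)), u
2. ~((~a | a) & ~c), u   [~|-rule on 1]
3. ~(b -> <>b), u   [~|-rule on 1]
4. b, u   [~->-rule on 3]
5. ~<>b, u   [~->-rule on 3]
6. ~b, u   [~<>-rule on 5 via uRu]
Accessibility: uRu
Branch closes: b and ~b both at u.
All branches of the negation close; one closing branch shown above.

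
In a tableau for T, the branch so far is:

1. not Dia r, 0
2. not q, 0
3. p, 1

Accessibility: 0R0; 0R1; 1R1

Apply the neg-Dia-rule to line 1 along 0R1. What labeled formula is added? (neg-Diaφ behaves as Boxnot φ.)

neg-Diaφ behaves as Boxnot φ: propagate the negated body to each accessible world.

not r, 1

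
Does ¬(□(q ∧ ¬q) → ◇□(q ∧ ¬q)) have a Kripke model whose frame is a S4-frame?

Unsatisfiable (every branch closes)

1. ¬(□(q ∧ ¬q) → ◇□(q ∧ ¬q)), 0
2. □(q ∧ ¬q), 0   [¬→-rule on 1]
3. ¬◇□(q ∧ ¬q), 0   [¬→-rule on 1]
4. q ∧ ¬q, 0   [□-rule on 2 via 0R0]
5. q, 0   [∧-rule on 4]
6. ¬q, 0   [∧-rule on 4]
Accessibility: 0R0
Branch closes: q and ¬q both at 0.
All branches of the tableau close; one closing branch shown above.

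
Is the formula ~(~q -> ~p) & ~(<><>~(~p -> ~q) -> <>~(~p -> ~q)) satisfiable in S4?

Unsatisfiable (every branch closes)

1. ~(~q -> ~p) & ~(<><>~(~p -> ~q) -> <>~(~p -> ~q)), u
2. ~(~q -> ~p), u   [&-rule on 1]
3. ~(<><>~(~p -> ~q) -> <>~(~p -> ~q)), u   [&-rule on 1]
4. ~q, u   [~->-rule on 2]
5. p, u   [~->-rule on 2]
6. <><>~(~p -> ~q), u   [~->-rule on 3]
7. ~<>~(~p -> ~q), u   [~->-rule on 3]
8. ~p -> ~q, u   [~<>-rule on 7 via uRu]
9. <>~(~p -> ~q), v   [<>-rule on 6: fresh world v, uRv]
10. ~p -> ~q, v   [~<>-rule on 7 via uRv]
11. ~q, v   [->-rule on 10 (branches; this branch)]
12. ~(~p -> ~q), w   [<>-rule on 9: fresh world w, vRw]
13. ~p, w   [~->-rule on 12]
14. q, w   [~->-rule on 12]
15. ~p -> ~q, w   [~<>-rule on 7 via uRw]
16. ~q, w   [->-rule on 15 (branches; this branch)]
Accessibility: uRu, uRv, uRw, vRv, vRw, wRw
Branch closes: q and ~q both at w.
(One branch shown.) All branches close.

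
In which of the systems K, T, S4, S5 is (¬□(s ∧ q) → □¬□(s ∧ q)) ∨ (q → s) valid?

S5

S5-tableau for the negation ¬((¬□(s ∧ q) → □¬□(s ∧ q)) ∨ (q → s)):
1. ¬((¬□(s ∧ q) → □¬□(s ∧ q)) ∨ (q → s)), 0
2. ¬(¬□(s ∧ q) → □¬□(s ∧ q)), 0
3. ¬(q → s), 0
4. ¬□(s ∧ q), 0
5. ¬□¬□(s ∧ q), 0
6. q, 0
7. ¬s, 0
8. ¬(s ∧ q), 1
9. ¬q, 1
10. □(s ∧ q), 2
11. s ∧ q, 0
12. s, 0
Accessibility: 0R0, 0R1, 0R2, 1R0, 1R1, 1R2, 2R0, 2R1, 2R2
Branch closes: s and ¬s both at 0.
Every branch closes (one shown): valid in S5.
S4-tableau for the negation ¬((¬□(s ∧ q) → □¬□(s ∧ q)) ∨ (q → s)):
1. ¬((¬□(s ∧ q) → □¬□(s ∧ q)) ∨ (q → s)), 0
2. ¬(¬□(s ∧ q) → □¬□(s ∧ q)), 0
3. ¬(q → s), 0
4. ¬□(s ∧ q), 0
5. ¬□¬□(s ∧ q), 0
6. q, 0
7. ¬s, 0
8. ¬(s ∧ q), 1
9. ¬q, 1
10. □(s ∧ q), 2
11. s ∧ q, 2
12. s, 2
13. q, 2
Accessibility: 0R0, 0R1, 0R2, 1R1, 2R2
Complete open branch: countermodel on an S4-frame, so not valid in S4, nor in K, T (the same frame is also a K-frame and a T-frame).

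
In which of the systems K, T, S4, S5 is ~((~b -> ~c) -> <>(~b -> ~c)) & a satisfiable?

K-tableau for the formula:
1. ~((~b -> ~c) -> <>(~b -> ~c)) & a, u
2. ~((~b -> ~c) -> <>(~b -> ~c)), u
3. a, u
4. ~b -> ~c, u
5. ~<>(~b -> ~c), u
6. ~c, u
Complete open branch: satisfiable in K.
T-tableau for the formula:
1. ~((~b -> ~c) -> <>(~b -> ~c)) & a, u
2. ~((~b -> ~c) -> <>(~b -> ~c)), u
3. a, u
4. ~b -> ~c, u
5. ~<>(~b -> ~c), u
6. ~(~b -> ~c), u
7. ~b, u
8. c, u
9. ~c, u
Accessibility: uRu
Branch closes: c and ~c both at u.
Every branch closes (one shown): unsatisfiable in T, hence also in S4, S5 (every S4/S5-frame is a T-frame).

K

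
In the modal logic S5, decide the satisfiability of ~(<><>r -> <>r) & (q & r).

1. ~(<><>r -> <>r) & (q & r), u
2. ~(<><>r -> <>r), u
3. q & r, u
4. <><>r, u
5. ~<>r, u
6. q, u
7. r, u
8. ~r, u
Accessibility: uRu
Branch closes: r and ~r both at u.
(One branch shown.) All branches close.

Unsatisfiable (every branch closes)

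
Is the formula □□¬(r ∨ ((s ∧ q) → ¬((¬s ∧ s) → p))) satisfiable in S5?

1. □□¬(r ∨ ((s ∧ q) → ¬((¬s ∧ s) → p))), u
2. □¬(r ∨ ((s ∧ q) → ¬((¬s ∧ s) → p))), u
3. ¬(r ∨ ((s ∧ q) → ¬((¬s ∧ s) → p))), u
4. ¬r, u
5. ¬((s ∧ q) → ¬((¬s ∧ s) → p)), u
6. s ∧ q, u
7. (¬s ∧ s) → p, u
8. s, u
9. q, u
10. p, u
Accessibility: uRu

Satisfiable (open branch found)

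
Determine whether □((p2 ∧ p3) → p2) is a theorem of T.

Tableau for the negation ¬□((p2 ∧ p3) → p2):
1. ¬□((p2 ∧ p3) → p2), 0
2. ¬((p2 ∧ p3) → p2), 1
3. p2 ∧ p3, 1
4. ¬p2, 1
5. p2, 1
6. p3, 1
Accessibility: 0R0, 0R1, 1R1
Branch closes: p2 and ¬p2 both at 1.
Every branch of the negation's tableau closes; the branch above is one of them.

Valid in T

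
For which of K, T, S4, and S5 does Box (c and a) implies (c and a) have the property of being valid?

T, S4, S5

K-tableau for the negation not (Box (c and a) implies (c and a)):
1. not (Box (c and a) implies (c and a)), 0
2. Box (c and a), 0   [neg-implies-rule on 1]
3. not (c and a), 0   [neg-implies-rule on 1]
4. not a, 0   [neg-and-rule on 3 (branches; this branch)]
Complete open branch: countermodel on a K-frame, so not valid in K.
T-tableau for the negation not (Box (c and a) implies (c and a)):
1. not (Box (c and a) implies (c and a)), 0
2. Box (c and a), 0   [neg-implies-rule on 1]
3. not (c and a), 0   [neg-implies-rule on 1]
4. c and a, 0   [Box-rule on 2 via 0R0]
5. c, 0   [and-rule on 4]
6. a, 0   [and-rule on 4]
7. not a, 0   [neg-and-rule on 3 (branches; this branch)]
Accessibility: 0R0
Branch closes: a and not a both at 0.
Every branch closes (one shown): valid in T, hence also in S4, S5 (every theorem of T is a theorem of S4 and S5).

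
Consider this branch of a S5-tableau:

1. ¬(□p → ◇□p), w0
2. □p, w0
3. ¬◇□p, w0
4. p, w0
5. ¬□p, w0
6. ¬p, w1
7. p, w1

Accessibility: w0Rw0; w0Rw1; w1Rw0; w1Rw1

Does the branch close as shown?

Both p and ¬p appear at w1.

Yes, closed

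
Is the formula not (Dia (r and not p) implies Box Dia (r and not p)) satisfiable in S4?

1. not (Dia (r and not p) implies Box Dia (r and not p)), w0
2. Dia (r and not p), w0
3. not Box Dia (r and not p), w0
4. r and not p, w1
5. r, w1
6. not p, w1
7. not Dia (r and not p), w2
8. not (r and not p), w2
9. p, w2
Accessibility: w0Rw0, w0Rw1, w0Rw2, w1Rw1, w2Rw2

Yes, satisfiable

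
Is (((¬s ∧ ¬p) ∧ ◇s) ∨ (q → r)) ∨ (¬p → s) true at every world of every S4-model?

Tableau for the negation ¬((((¬s ∧ ¬p) ∧ ◇s) ∨ (q → r)) ∨ (¬p → s)):
1. ¬((((¬s ∧ ¬p) ∧ ◇s) ∨ (q → r)) ∨ (¬p → s)), u
2. ¬(((¬s ∧ ¬p) ∧ ◇s) ∨ (q → r)), u   [¬∨-rule on 1]
3. ¬(¬p → s), u   [¬∨-rule on 1]
4. ¬((¬s ∧ ¬p) ∧ ◇s), u   [¬∨-rule on 2]
5. ¬(q → r), u   [¬∨-rule on 2]
6. ¬p, u   [¬→-rule on 3]
7. ¬s, u   [¬→-rule on 3]
8. q, u   [¬→-rule on 5]
9. ¬r, u   [¬→-rule on 5]
10. ¬◇s, u   [¬∧-rule on 4 (branches; this branch)]
Accessibility: uRu
The negation has an open branch (countermodel exists).

Invalid (countermodel exists)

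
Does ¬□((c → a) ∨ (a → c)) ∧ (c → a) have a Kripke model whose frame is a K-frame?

1. ¬□((c → a) ∨ (a → c)) ∧ (c → a), w0
2. ¬□((c → a) ∨ (a → c)), w0   [∧-rule on 1]
3. c → a, w0   [∧-rule on 1]
4. a, w0   [→-rule on 3 (branches; this branch)]
5. ¬((c → a) ∨ (a → c)), w1   [¬□-rule on 2: fresh world w1, w0Rw1]
6. ¬(c → a), w1   [¬∨-rule on 5]
7. ¬(a → c), w1   [¬∨-rule on 5]
8. c, w1   [¬→-rule on 6]
9. ¬a, w1   [¬→-rule on 6]
10. a, w1   [¬→-rule on 7]
11. ¬c, w1   [¬→-rule on 7]
Accessibility: w0Rw1
Branch closes: a and ¬a both at w1.
(One branch shown.) All branches close.

Unsatisfiable (every branch closes)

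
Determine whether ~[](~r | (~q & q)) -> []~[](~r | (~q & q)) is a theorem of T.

Invalid (countermodel exists)

Tableau for the negation ~(~[](~r | (~q & q)) -> []~[](~r | (~q & q))):
1. ~(~[](~r | (~q & q)) -> []~[](~r | (~q & q))), 0
2. ~[](~r | (~q & q)), 0
3. ~[]~[](~r | (~q & q)), 0
4. ~(~r | (~q & q)), 1
5. r, 1
6. ~(~q & q), 1
7. ~q, 1
8. [](~r | (~q & q)), 2
9. ~r | (~q & q), 2
10. ~r, 2
Accessibility: 0R0, 0R1, 0R2, 1R1, 2R2
The negation has an open branch (countermodel exists).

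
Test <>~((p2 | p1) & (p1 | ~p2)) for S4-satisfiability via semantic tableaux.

1. <>~((p2 | p1) & (p1 | ~p2)), w0
2. ~((p2 | p1) & (p1 | ~p2)), w1
3. ~(p1 | ~p2), w1
4. ~p1, w1
5. p2, w1
Accessibility: w0Rw0, w0Rw1, w1Rw1

Satisfiable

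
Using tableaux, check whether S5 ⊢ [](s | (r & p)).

Invalid (countermodel exists)

Tableau for the negation ~[](s | (r & p)):
1. ~[](s | (r & p)), w0
2. ~(s | (r & p)), w1
3. ~s, w1
4. ~(r & p), w1
5. ~p, w1
Accessibility: w0Rw0, w0Rw1, w1Rw0, w1Rw1
The negation has an open branch (countermodel exists).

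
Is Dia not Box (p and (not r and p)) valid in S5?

Tableau for the negation not Dia not Box (p and (not r and p)):
1. not Dia not Box (p and (not r and p)), u
2. Box (p and (not r and p)), u
3. p and (not r and p), u
4. p, u
5. not r and p, u
6. not r, u
Accessibility: uRu
The negation has an open branch (countermodel exists).

Invalid (countermodel exists)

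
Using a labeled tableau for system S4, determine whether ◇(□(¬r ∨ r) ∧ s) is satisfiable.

Yes, satisfiable

1. ◇(□(¬r ∨ r) ∧ s), w0
2. □(¬r ∨ r) ∧ s, w1
3. □(¬r ∨ r), w1
4. s, w1
5. ¬r ∨ r, w1
6. r, w1
Accessibility: w0Rw0, w0Rw1, w1Rw1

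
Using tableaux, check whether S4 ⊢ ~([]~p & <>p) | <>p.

Tableau for the negation ~(~([]~p & <>p) | <>p):
1. ~(~([]~p & <>p) | <>p), u
2. []~p & <>p, u
3. ~<>p, u
4. []~p, u
5. <>p, u
6. ~p, u
7. p, v
8. ~p, v
Accessibility: uRu, uRv, vRv
Branch closes: p and ~p both at v.
All branches of the negation close; one closing branch shown above.

Yes, valid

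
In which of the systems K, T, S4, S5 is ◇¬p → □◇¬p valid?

S5-tableau for the negation ¬(◇¬p → □◇¬p):
1. ¬(◇¬p → □◇¬p), w0
2. ◇¬p, w0   [¬→-rule on 1]
3. ¬□◇¬p, w0   [¬→-rule on 1]
4. ¬p, w1   [◇-rule on 2: fresh world w1, w0Rw1]
5. ¬◇¬p, w2   [¬□-rule on 3: fresh world w2, w0Rw2]
6. p, w0   [¬◇-rule on 5 via w2Rw0]
7. p, w1   [¬◇-rule on 5 via w2Rw1]
Accessibility: w0Rw0, w0Rw1, w0Rw2, w1Rw0, w1Rw1, w1Rw2, w2Rw0, w2Rw1, w2Rw2
Branch closes: p and ¬p both at w1.
Every branch closes (one shown): valid in S5.
S4-tableau for the negation ¬(◇¬p → □◇¬p):
1. ¬(◇¬p → □◇¬p), w0
2. ◇¬p, w0   [¬→-rule on 1]
3. ¬□◇¬p, w0   [¬→-rule on 1]
4. ¬p, w1   [◇-rule on 2: fresh world w1, w0Rw1]
5. ¬◇¬p, w2   [¬□-rule on 3: fresh world w2, w0Rw2]
6. p, w2   [¬◇-rule on 5 via w2Rw2]
Accessibility: w0Rw0, w0Rw1, w0Rw2, w1Rw1, w2Rw2
Complete open branch: countermodel on an S4-frame, so not valid in S4, nor in K, T (the same frame is also a K-frame and a T-frame).

S5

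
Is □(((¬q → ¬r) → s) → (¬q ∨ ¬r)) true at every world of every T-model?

Tableau for the negation ¬□(((¬q → ¬r) → s) → (¬q ∨ ¬r)):
1. ¬□(((¬q → ¬r) → s) → (¬q ∨ ¬r)), w0
2. ¬(((¬q → ¬r) → s) → (¬q ∨ ¬r)), w1   [¬□-rule on 1: fresh world w1, w0Rw1]
3. (¬q → ¬r) → s, w1   [¬→-rule on 2]
4. ¬(¬q ∨ ¬r), w1   [¬→-rule on 2]
5. q, w1   [¬∨-rule on 4]
6. r, w1   [¬∨-rule on 4]
7. s, w1   [→-rule on 3 (branches; this branch)]
Accessibility: w0Rw0, w0Rw1, w1Rw1
The negation has an open branch (countermodel exists).

Invalid (countermodel exists)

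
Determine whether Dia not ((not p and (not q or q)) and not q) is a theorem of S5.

Tableau for the negation not Dia not ((not p and (not q or q)) and not q):
1. not Dia not ((not p and (not q or q)) and not q), u
2. (not p and (not q or q)) and not q, u
3. not p and (not q or q), u
4. not q, u
5. not p, u
6. not q or q, u
Accessibility: uRu
The negation has an open branch (countermodel exists).

Not valid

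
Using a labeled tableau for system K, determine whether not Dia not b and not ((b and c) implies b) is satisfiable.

1. not Dia not b and not ((b and c) implies b), w0
2. not Dia not b, w0
3. not ((b and c) implies b), w0
4. b and c, w0
5. not b, w0
6. b, w0
7. c, w0
Branch closes: b and not b both at w0.
(One branch shown.) All branches close.

Unsatisfiable (every branch closes)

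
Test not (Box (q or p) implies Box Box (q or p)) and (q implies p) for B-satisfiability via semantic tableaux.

1. not (Box (q or p) implies Box Box (q or p)) and (q implies p), 0
2. not (Box (q or p) implies Box Box (q or p)), 0
3. q implies p, 0
4. Box (q or p), 0
5. not Box Box (q or p), 0
6. q or p, 0
7. p, 0
8. not Box (q or p), 1
9. q or p, 1
10. p, 1
11. not (q or p), 2
12. not q, 2
13. not p, 2
Accessibility: 0R0, 0R1, 1R0, 1R1, 1R2, 2R1, 2R2

Satisfiable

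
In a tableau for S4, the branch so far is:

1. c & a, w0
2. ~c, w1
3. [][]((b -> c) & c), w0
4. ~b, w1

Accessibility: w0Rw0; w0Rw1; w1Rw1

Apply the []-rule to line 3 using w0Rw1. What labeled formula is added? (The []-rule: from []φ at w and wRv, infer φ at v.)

[]((b -> c) & c), w1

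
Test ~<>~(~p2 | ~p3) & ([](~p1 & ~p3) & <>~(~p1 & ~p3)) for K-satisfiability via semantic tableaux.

1. ~<>~(~p2 | ~p3) & ([](~p1 & ~p3) & <>~(~p1 & ~p3)), w0
2. ~<>~(~p2 | ~p3), w0   [&-rule on 1]
3. [](~p1 & ~p3) & <>~(~p1 & ~p3), w0   [&-rule on 1]
4. [](~p1 & ~p3), w0   [&-rule on 3]
5. <>~(~p1 & ~p3), w0   [&-rule on 3]
6. ~(~p1 & ~p3), w1   [<>-rule on 5: fresh world w1, w0Rw1]
7. ~p2 | ~p3, w1   [~<>-rule on 2 via w0Rw1]
8. ~p1 & ~p3, w1   [[]-rule on 4 via w0Rw1]
9. ~p1, w1   [&-rule on 8]
10. ~p3, w1   [&-rule on 8]
11. p3, w1   [~&-rule on 6 (branches; this branch)]
Accessibility: w0Rw1
Branch closes: p3 and ~p3 both at w1.
Every branch closes; the branch above is one of them.

Unsatisfiable (every branch closes)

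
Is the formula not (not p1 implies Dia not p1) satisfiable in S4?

1. not (not p1 implies Dia not p1), 0
2. not p1, 0
3. not Dia not p1, 0
4. p1, 0
Accessibility: 0R0
Branch closes: p1 and not p1 both at 0.
All branches of the tableau close; one closing branch shown above.

No, unsatisfiable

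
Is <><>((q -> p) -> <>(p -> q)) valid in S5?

No, not valid

Tableau for the negation ~<><>((q -> p) -> <>(p -> q)):
1. ~<><>((q -> p) -> <>(p -> q)), w0
2. ~<>((q -> p) -> <>(p -> q)), w0
3. ~((q -> p) -> <>(p -> q)), w0
4. q -> p, w0
5. ~<>(p -> q), w0
6. ~(p -> q), w0
7. p, w0
8. ~q, w0
Accessibility: w0Rw0
The negation has an open branch (countermodel exists).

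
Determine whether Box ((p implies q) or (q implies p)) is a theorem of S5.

Yes, valid

Tableau for the negation not Box ((p implies q) or (q implies p)):
1. not Box ((p implies q) or (q implies p)), w0
2. not ((p implies q) or (q implies p)), w1
3. not (p implies q), w1
4. not (q implies p), w1
5. p, w1
6. not q, w1
7. q, w1
8. not p, w1
Accessibility: w0Rw0, w0Rw1, w1Rw0, w1Rw1
Branch closes: q and not q both at w1.
Every branch of the negation's tableau closes; the branch above is one of them.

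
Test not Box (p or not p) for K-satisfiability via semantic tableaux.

Unsatisfiable

1. not Box (p or not p), u
2. not (p or not p), v   [neg-Box-rule on 1: fresh world v, uRv]
3. not p, v   [neg-or-rule on 2]
4. p, v   [neg-or-rule on 2]
Accessibility: uRv
Branch closes: p and not p both at v.
All branches of the tableau close; one closing branch shown above.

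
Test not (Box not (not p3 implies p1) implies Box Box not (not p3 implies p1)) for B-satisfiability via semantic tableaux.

Satisfiable

1. not (Box not (not p3 implies p1) implies Box Box not (not p3 implies p1)), 0
2. Box not (not p3 implies p1), 0
3. not Box Box not (not p3 implies p1), 0
4. not (not p3 implies p1), 0
5. not p3, 0
6. not p1, 0
7. not Box not (not p3 implies p1), 1
8. not (not p3 implies p1), 1
9. not p3, 1
10. not p1, 1
11. not p3 implies p1, 2
12. p1, 2
Accessibility: 0R0, 0R1, 1R0, 1R1, 1R2, 2R1, 2R2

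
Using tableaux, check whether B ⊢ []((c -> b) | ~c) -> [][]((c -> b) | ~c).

No, not valid

Tableau for the negation ~([]((c -> b) | ~c) -> [][]((c -> b) | ~c)):
1. ~([]((c -> b) | ~c) -> [][]((c -> b) | ~c)), w0
2. []((c -> b) | ~c), w0
3. ~[][]((c -> b) | ~c), w0
4. (c -> b) | ~c, w0
5. ~c, w0
6. ~[]((c -> b) | ~c), w1
7. (c -> b) | ~c, w1
8. ~c, w1
9. ~((c -> b) | ~c), w2
10. ~(c -> b), w2
11. c, w2
12. ~b, w2
Accessibility: w0Rw0, w0Rw1, w1Rw0, w1Rw1, w1Rw2, w2Rw1, w2Rw2
The negation has an open branch (countermodel exists).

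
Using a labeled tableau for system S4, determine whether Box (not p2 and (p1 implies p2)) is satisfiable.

1. Box (not p2 and (p1 implies p2)), 0
2. not p2 and (p1 implies p2), 0
3. not p2, 0
4. p1 implies p2, 0
5. not p1, 0
Accessibility: 0R0

Satisfiable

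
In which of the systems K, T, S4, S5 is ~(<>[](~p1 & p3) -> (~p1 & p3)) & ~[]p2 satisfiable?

S4-tableau for the formula:
1. ~(<>[](~p1 & p3) -> (~p1 & p3)) & ~[]p2, w0
2. ~(<>[](~p1 & p3) -> (~p1 & p3)), w0
3. ~[]p2, w0
4. <>[](~p1 & p3), w0
5. ~(~p1 & p3), w0
6. ~p3, w0
7. ~p2, w1
8. [](~p1 & p3), w2
9. ~p1 & p3, w2
10. ~p1, w2
11. p3, w2
Accessibility: w0Rw0, w0Rw1, w0Rw2, w1Rw1, w2Rw2
Complete open branch: satisfiable in S4, hence also in K, T (this S4-model is also a K-model and a T-model).
S5-tableau for the formula:
1. ~(<>[](~p1 & p3) -> (~p1 & p3)) & ~[]p2, w0
2. ~(<>[](~p1 & p3) -> (~p1 & p3)), w0
3. ~[]p2, w0
4. <>[](~p1 & p3), w0
5. ~(~p1 & p3), w0
6. ~p3, w0
7. ~p2, w1
8. [](~p1 & p3), w2
9. ~p1 & p3, w0
10. ~p1, w0
11. p3, w0
Accessibility: w0Rw0, w0Rw1, w0Rw2, w1Rw0, w1Rw1, w1Rw2, w2Rw0, w2Rw1, w2Rw2
Branch closes: p3 and ~p3 both at w0.
Every branch closes (one shown): unsatisfiable in S5.

K, T, S4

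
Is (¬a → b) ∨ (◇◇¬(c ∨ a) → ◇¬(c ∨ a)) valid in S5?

Yes, valid

Tableau for the negation ¬((¬a → b) ∨ (◇◇¬(c ∨ a) → ◇¬(c ∨ a))):
1. ¬((¬a → b) ∨ (◇◇¬(c ∨ a) → ◇¬(c ∨ a))), w0
2. ¬(¬a → b), w0   [¬∨-rule on 1]
3. ¬(◇◇¬(c ∨ a) → ◇¬(c ∨ a)), w0   [¬∨-rule on 1]
4. ¬a, w0   [¬→-rule on 2]
5. ¬b, w0   [¬→-rule on 2]
6. ◇◇¬(c ∨ a), w0   [¬→-rule on 3]
7. ¬◇¬(c ∨ a), w0   [¬→-rule on 3]
8. c ∨ a, w0   [¬◇-rule on 7 via w0Rw0]
9. c, w0   [∨-rule on 8 (branches; this branch)]
10. ◇¬(c ∨ a), w1   [◇-rule on 6: fresh world w1, w0Rw1]
11. c ∨ a, w1   [¬◇-rule on 7 via w0Rw1]
12. a, w1   [∨-rule on 11 (branches; this branch)]
13. ¬(c ∨ a), w2   [◇-rule on 10: fresh world w2, w1Rw2]
14. ¬c, w2   [¬∨-rule on 13]
15. ¬a, w2   [¬∨-rule on 13]
16. c ∨ a, w2   [¬◇-rule on 7 via w0Rw2]
17. a, w2   [∨-rule on 16 (branches; this branch)]
Accessibility: w0Rw0, w0Rw1, w0Rw2, w1Rw0, w1Rw1, w1Rw2, w2Rw0, w2Rw1, w2Rw2
Branch closes: a and ¬a both at w2.
All branches of the negation close; one closing branch shown above.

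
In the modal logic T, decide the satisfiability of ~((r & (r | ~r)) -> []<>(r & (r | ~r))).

1. ~((r & (r | ~r)) -> []<>(r & (r | ~r))), 0
2. r & (r | ~r), 0   [~->-rule on 1]
3. ~[]<>(r & (r | ~r)), 0   [~->-rule on 1]
4. r, 0   [&-rule on 2]
5. r | ~r, 0   [&-rule on 2]
6. ~<>(r & (r | ~r)), 1   [~[]-rule on 3: fresh world 1, 0R1]
7. ~(r & (r | ~r)), 1   [~<>-rule on 6 via 1R1]
8. ~r, 1   [~&-rule on 7 (branches; this branch)]
Accessibility: 0R0, 0R1, 1R1

Yes, satisfiable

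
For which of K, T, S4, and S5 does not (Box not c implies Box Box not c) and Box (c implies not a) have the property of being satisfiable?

K, T

S4-tableau for the formula:
1. not (Box not c implies Box Box not c) and Box (c implies not a), 0
2. not (Box not c implies Box Box not c), 0
3. Box (c implies not a), 0
4. Box not c, 0
5. not Box Box not c, 0
6. c implies not a, 0
7. not c, 0
8. not a, 0
9. not Box not c, 1
10. c implies not a, 1
11. not c, 1
12. not a, 1
13. c, 2
14. c implies not a, 2
15. not c, 2
Accessibility: 0R0, 0R1, 0R2, 1R1, 1R2, 2R2
Branch closes: c and not c both at 2.
Every branch closes (one shown): unsatisfiable in S4, hence also in S5 (every S5-frame is an S4-frame).
T-tableau for the formula:
1. not (Box not c implies Box Box not c) and Box (c implies not a), 0
2. not (Box not c implies Box Box not c), 0
3. Box (c implies not a), 0
4. Box not c, 0
5. not Box Box not c, 0
6. c implies not a, 0
7. not c, 0
8. not a, 0
9. not Box not c, 1
10. c implies not a, 1
11. not c, 1
12. not a, 1
13. c, 2
Accessibility: 0R0, 0R1, 1R1, 1R2, 2R2
Complete open branch: satisfiable in T, hence also in K (this T-model is also a K-model).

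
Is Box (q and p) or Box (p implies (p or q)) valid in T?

Tableau for the negation not (Box (q and p) or Box (p implies (p or q))):
1. not (Box (q and p) or Box (p implies (p or q))), w0
2. not Box (q and p), w0
3. not Box (p implies (p or q)), w0
4. not (q and p), w1
5. not p, w1
6. not (p implies (p or q)), w2
7. p, w2
8. not (p or q), w2
9. not p, w2
10. not q, w2
Accessibility: w0Rw0, w0Rw1, w0Rw2, w1Rw1, w2Rw2
Branch closes: p and not p both at w2.
Every branch of the negation's tableau closes; the branch above is one of them.

Valid in T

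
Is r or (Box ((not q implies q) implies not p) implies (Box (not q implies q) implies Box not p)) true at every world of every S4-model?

Yes, valid

Tableau for the negation not (r or (Box ((not q implies q) implies not p) implies (Box (not q implies q) implies Box not p))):
1. not (r or (Box ((not q implies q) implies not p) implies (Box (not q implies q) implies Box not p))), w0
2. not r, w0
3. not (Box ((not q implies q) implies not p) implies (Box (not q implies q) implies Box not p)), w0
4. Box ((not q implies q) implies not p), w0
5. not (Box (not q implies q) implies Box not p), w0
6. Box (not q implies q), w0
7. not Box not p, w0
8. (not q implies q) implies not p, w0
9. not q implies q, w0
10. not p, w0
11. q, w0
12. p, w1
13. (not q implies q) implies not p, w1
14. not q implies q, w1
15. not (not q implies q), w1
16. not q, w1
17. q, w1
Accessibility: w0Rw0, w0Rw1, w1Rw1
Branch closes: q and not q both at w1.
All branches of the negation close; one closing branch shown above.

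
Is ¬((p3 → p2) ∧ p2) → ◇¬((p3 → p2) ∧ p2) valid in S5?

Tableau for the negation ¬(¬((p3 → p2) ∧ p2) → ◇¬((p3 → p2) ∧ p2)):
1. ¬(¬((p3 → p2) ∧ p2) → ◇¬((p3 → p2) ∧ p2)), 0
2. ¬((p3 → p2) ∧ p2), 0   [¬→-rule on 1]
3. ¬◇¬((p3 → p2) ∧ p2), 0   [¬→-rule on 1]
4. (p3 → p2) ∧ p2, 0   [¬◇-rule on 3 via 0R0]
5. p3 → p2, 0   [∧-rule on 4]
6. p2, 0   [∧-rule on 4]
7. ¬(p3 → p2), 0   [¬∧-rule on 2 (branches; this branch)]
8. p3, 0   [¬→-rule on 7]
9. ¬p2, 0   [¬→-rule on 7]
Accessibility: 0R0
Branch closes: p2 and ¬p2 both at 0.
Every branch of the negation's tableau closes; the branch above is one of them.

Valid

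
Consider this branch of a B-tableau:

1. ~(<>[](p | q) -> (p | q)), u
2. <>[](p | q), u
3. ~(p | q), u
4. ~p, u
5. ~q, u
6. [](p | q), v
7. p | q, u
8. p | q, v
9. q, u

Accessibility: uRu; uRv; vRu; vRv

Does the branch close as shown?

Both q and ~q appear at u.

Yes, closed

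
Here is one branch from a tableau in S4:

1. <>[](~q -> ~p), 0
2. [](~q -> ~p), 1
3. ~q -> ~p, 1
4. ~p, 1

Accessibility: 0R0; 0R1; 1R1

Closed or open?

Not closed

No world carries both an atom and its negation.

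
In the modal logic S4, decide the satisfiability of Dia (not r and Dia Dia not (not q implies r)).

Satisfiable (open branch found)

1. Dia (not r and Dia Dia not (not q implies r)), 0
2. not r and Dia Dia not (not q implies r), 1
3. not r, 1
4. Dia Dia not (not q implies r), 1
5. Dia not (not q implies r), 2
6. not (not q implies r), 3
7. not q, 3
8. not r, 3
Accessibility: 0R0, 0R1, 0R2, 0R3, 1R1, 1R2, 1R3, 2R2, 2R3, 3R3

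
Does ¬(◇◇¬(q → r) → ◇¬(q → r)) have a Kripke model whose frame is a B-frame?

Satisfiable (open branch found)

1. ¬(◇◇¬(q → r) → ◇¬(q → r)), w0
2. ◇◇¬(q → r), w0   [¬→-rule on 1]
3. ¬◇¬(q → r), w0   [¬→-rule on 1]
4. q → r, w0   [¬◇-rule on 3 via w0Rw0]
5. r, w0   [→-rule on 4 (branches; this branch)]
6. ◇¬(q → r), w1   [◇-rule on 2: fresh world w1, w0Rw1]
7. q → r, w1   [¬◇-rule on 3 via w0Rw1]
8. r, w1   [→-rule on 7 (branches; this branch)]
9. ¬(q → r), w2   [◇-rule on 6: fresh world w2, w1Rw2]
10. q, w2   [¬→-rule on 9]
11. ¬r, w2   [¬→-rule on 9]
Accessibility: w0Rw0, w0Rw1, w1Rw0, w1Rw1, w1Rw2, w2Rw1, w2Rw2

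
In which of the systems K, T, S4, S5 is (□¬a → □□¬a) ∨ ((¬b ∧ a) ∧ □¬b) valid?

T-tableau for the negation ¬((□¬a → □□¬a) ∨ ((¬b ∧ a) ∧ □¬b)):
1. ¬((□¬a → □□¬a) ∨ ((¬b ∧ a) ∧ □¬b)), 0
2. ¬(□¬a → □□¬a), 0   [¬∨-rule on 1]
3. ¬((¬b ∧ a) ∧ □¬b), 0   [¬∨-rule on 1]
4. □¬a, 0   [¬→-rule on 2]
5. ¬□□¬a, 0   [¬→-rule on 2]
6. ¬a, 0   [□-rule on 4 via 0R0]
7. ¬□¬b, 0   [¬∧-rule on 3 (branches; this branch)]
8. ¬□¬a, 1   [¬□-rule on 5: fresh world 1, 0R1]
9. ¬a, 1   [□-rule on 4 via 0R1]
10. b, 2   [¬□-rule on 7: fresh world 2, 0R2]
11. ¬a, 2   [□-rule on 4 via 0R2]
12. a, 3   [¬□-rule on 8: fresh world 3, 1R3]
Accessibility: 0R0, 0R1, 0R2, 1R1, 1R3, 2R2, 3R3
Complete open branch: countermodel on a T-frame, so not valid in T, nor in K (the same frame is also a K-frame).
S4-tableau for the negation ¬((□¬a → □□¬a) ∨ ((¬b ∧ a) ∧ □¬b)):
1. ¬((□¬a → □□¬a) ∨ ((¬b ∧ a) ∧ □¬b)), 0
2. ¬(□¬a → □□¬a), 0   [¬∨-rule on 1]
3. ¬((¬b ∧ a) ∧ □¬b), 0   [¬∨-rule on 1]
4. □¬a, 0   [¬→-rule on 2]
5. ¬□□¬a, 0   [¬→-rule on 2]
6. ¬a, 0   [□-rule on 4 via 0R0]
7. ¬□¬b, 0   [¬∧-rule on 3 (branches; this branch)]
8. ¬□¬a, 1   [¬□-rule on 5: fresh world 1, 0R1]
9. ¬a, 1   [□-rule on 4 via 0R1]
10. b, 2   [¬□-rule on 7: fresh world 2, 0R2]
11. ¬a, 2   [□-rule on 4 via 0R2]
12. a, 3   [¬□-rule on 8: fresh world 3, 1R3]
13. ¬a, 3   [□-rule on 4 via 0R3]
Accessibility: 0R0, 0R1, 0R2, 0R3, 1R1, 1R3, 2R2, 3R3
Branch closes: a and ¬a both at 3.
Every branch closes (one shown): valid in S4, hence also in S5 (every theorem of S4 is a theorem of S5).

S4, S5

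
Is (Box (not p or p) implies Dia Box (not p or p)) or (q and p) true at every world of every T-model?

Valid in T

Tableau for the negation not ((Box (not p or p) implies Dia Box (not p or p)) or (q and p)):
1. not ((Box (not p or p) implies Dia Box (not p or p)) or (q and p)), 0
2. not (Box (not p or p) implies Dia Box (not p or p)), 0
3. not (q and p), 0
4. Box (not p or p), 0
5. not Dia Box (not p or p), 0
6. not p or p, 0
7. not Box (not p or p), 0
8. not p, 0
9. not (not p or p), 1
10. p, 1
11. not p, 1
Accessibility: 0R0, 0R1, 1R1
Branch closes: p and not p both at 1.
All branches of the negation close; one closing branch shown above.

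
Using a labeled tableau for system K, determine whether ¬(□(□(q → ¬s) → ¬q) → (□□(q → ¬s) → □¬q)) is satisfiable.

No, unsatisfiable

1. ¬(□(□(q → ¬s) → ¬q) → (□□(q → ¬s) → □¬q)), w0
2. □(□(q → ¬s) → ¬q), w0
3. ¬(□□(q → ¬s) → □¬q), w0
4. □□(q → ¬s), w0
5. ¬□¬q, w0
6. q, w1
7. □(q → ¬s) → ¬q, w1
8. □(q → ¬s), w1
9. ¬□(q → ¬s), w1
10. ¬(q → ¬s), w2
11. q, w2
12. s, w2
13. q → ¬s, w2
14. ¬s, w2
Accessibility: w0Rw1, w1Rw2
Branch closes: s and ¬s both at w2.
All branches of the tableau close; one closing branch shown above.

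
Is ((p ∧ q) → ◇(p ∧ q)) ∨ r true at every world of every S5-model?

Valid

Tableau for the negation ¬(((p ∧ q) → ◇(p ∧ q)) ∨ r):
1. ¬(((p ∧ q) → ◇(p ∧ q)) ∨ r), w0
2. ¬((p ∧ q) → ◇(p ∧ q)), w0
3. ¬r, w0
4. p ∧ q, w0
5. ¬◇(p ∧ q), w0
6. p, w0
7. q, w0
8. ¬(p ∧ q), w0
9. ¬q, w0
Accessibility: w0Rw0
Branch closes: q and ¬q both at w0.
All branches of the negation close; one closing branch shown above.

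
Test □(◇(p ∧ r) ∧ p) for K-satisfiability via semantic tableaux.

1. □(◇(p ∧ r) ∧ p), u

Satisfiable (open branch found)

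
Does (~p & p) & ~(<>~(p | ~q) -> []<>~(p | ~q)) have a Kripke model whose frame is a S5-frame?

Unsatisfiable

1. (~p & p) & ~(<>~(p | ~q) -> []<>~(p | ~q)), w0
2. ~p & p, w0
3. ~(<>~(p | ~q) -> []<>~(p | ~q)), w0
4. ~p, w0
5. p, w0
Accessibility: w0Rw0
Branch closes: p and ~p both at w0.
All branches of the tableau close; one closing branch shown above.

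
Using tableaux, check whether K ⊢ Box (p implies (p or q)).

Valid

Tableau for the negation not Box (p implies (p or q)):
1. not Box (p implies (p or q)), u
2. not (p implies (p or q)), v
3. p, v
4. not (p or q), v
5. not p, v
6. not q, v
Accessibility: uRv
Branch closes: p and not p both at v.
Every branch of the negation's tableau closes; the branch above is one of them.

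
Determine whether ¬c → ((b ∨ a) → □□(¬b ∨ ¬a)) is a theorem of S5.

Invalid (countermodel exists)

Tableau for the negation ¬(¬c → ((b ∨ a) → □□(¬b ∨ ¬a))):
1. ¬(¬c → ((b ∨ a) → □□(¬b ∨ ¬a))), 0
2. ¬c, 0
3. ¬((b ∨ a) → □□(¬b ∨ ¬a)), 0
4. b ∨ a, 0
5. ¬□□(¬b ∨ ¬a), 0
6. a, 0
7. ¬□(¬b ∨ ¬a), 1
8. ¬(¬b ∨ ¬a), 2
9. b, 2
10. a, 2
Accessibility: 0R0, 0R1, 0R2, 1R0, 1R1, 1R2, 2R0, 2R1, 2R2
The negation has an open branch (countermodel exists).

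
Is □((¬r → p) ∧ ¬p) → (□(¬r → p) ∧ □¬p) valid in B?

Valid

Tableau for the negation ¬(□((¬r → p) ∧ ¬p) → (□(¬r → p) ∧ □¬p)):
1. ¬(□((¬r → p) ∧ ¬p) → (□(¬r → p) ∧ □¬p)), 0
2. □((¬r → p) ∧ ¬p), 0
3. ¬(□(¬r → p) ∧ □¬p), 0
4. (¬r → p) ∧ ¬p, 0
5. ¬r → p, 0
6. ¬p, 0
7. ¬□(¬r → p), 0
8. r, 0
9. ¬(¬r → p), 1
10. ¬r, 1
11. ¬p, 1
12. (¬r → p) ∧ ¬p, 1
13. ¬r → p, 1
14. p, 1
Accessibility: 0R0, 0R1, 1R0, 1R1
Branch closes: p and ¬p both at 1.
All branches of the negation close; one closing branch shown above.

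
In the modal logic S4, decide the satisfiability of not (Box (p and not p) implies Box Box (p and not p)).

Unsatisfiable

1. not (Box (p and not p) implies Box Box (p and not p)), u
2. Box (p and not p), u
3. not Box Box (p and not p), u
4. p and not p, u
5. p, u
6. not p, u
Accessibility: uRu
Branch closes: p and not p both at u.
Every branch closes; the branch above is one of them.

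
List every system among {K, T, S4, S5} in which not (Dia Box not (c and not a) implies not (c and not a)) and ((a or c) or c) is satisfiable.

S5-tableau for the formula:
1. not (Dia Box not (c and not a) implies not (c and not a)) and ((a or c) or c), w0
2. not (Dia Box not (c and not a) implies not (c and not a)), w0
3. (a or c) or c, w0
4. Dia Box not (c and not a), w0
5. c and not a, w0
6. c, w0
7. not a, w0
8. a or c, w0
9. Box not (c and not a), w1
10. not (c and not a), w0
11. not (c and not a), w1
12. a, w0
Accessibility: w0Rw0, w0Rw1, w1Rw0, w1Rw1
Branch closes: a and not a both at w0.
Every branch closes (one shown): unsatisfiable in S5.
S4-tableau for the formula:
1. not (Dia Box not (c and not a) implies not (c and not a)) and ((a or c) or c), w0
2. not (Dia Box not (c and not a) implies not (c and not a)), w0
3. (a or c) or c, w0
4. Dia Box not (c and not a), w0
5. c and not a, w0
6. c, w0
7. not a, w0
8. Box not (c and not a), w1
9. not (c and not a), w1
10. a, w1
Accessibility: w0Rw0, w0Rw1, w1Rw1
Complete open branch: satisfiable in S4, hence also in K, T (this S4-model is also a K-model and a T-model).

K, T, S4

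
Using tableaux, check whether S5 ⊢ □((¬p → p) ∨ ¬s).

Tableau for the negation ¬□((¬p → p) ∨ ¬s):
1. ¬□((¬p → p) ∨ ¬s), w0
2. ¬((¬p → p) ∨ ¬s), w1
3. ¬(¬p → p), w1
4. s, w1
5. ¬p, w1
Accessibility: w0Rw0, w0Rw1, w1Rw0, w1Rw1
The negation has an open branch (countermodel exists).

Invalid (countermodel exists)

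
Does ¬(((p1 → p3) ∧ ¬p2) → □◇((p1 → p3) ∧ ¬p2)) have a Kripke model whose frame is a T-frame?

1. ¬(((p1 → p3) ∧ ¬p2) → □◇((p1 → p3) ∧ ¬p2)), 0
2. (p1 → p3) ∧ ¬p2, 0
3. ¬□◇((p1 → p3) ∧ ¬p2), 0
4. p1 → p3, 0
5. ¬p2, 0
6. p3, 0
7. ¬◇((p1 → p3) ∧ ¬p2), 1
8. ¬((p1 → p3) ∧ ¬p2), 1
9. p2, 1
Accessibility: 0R0, 0R1, 1R1

Yes, satisfiable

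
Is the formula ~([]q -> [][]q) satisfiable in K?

1. ~([]q -> [][]q), u
2. []q, u
3. ~[][]q, u
4. ~[]q, v
5. q, v
6. ~q, w
Accessibility: uRv, vRw

Satisfiable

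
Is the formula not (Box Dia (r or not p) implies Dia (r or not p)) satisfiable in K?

1. not (Box Dia (r or not p) implies Dia (r or not p)), 0
2. Box Dia (r or not p), 0
3. not Dia (r or not p), 0

Satisfiable (open branch found)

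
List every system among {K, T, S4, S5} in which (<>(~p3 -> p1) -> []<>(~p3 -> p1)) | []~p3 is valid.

S4-tableau for the negation ~((<>(~p3 -> p1) -> []<>(~p3 -> p1)) | []~p3):
1. ~((<>(~p3 -> p1) -> []<>(~p3 -> p1)) | []~p3), 0
2. ~(<>(~p3 -> p1) -> []<>(~p3 -> p1)), 0   [~|-rule on 1]
3. ~[]~p3, 0   [~|-rule on 1]
4. <>(~p3 -> p1), 0   [~->-rule on 2]
5. ~[]<>(~p3 -> p1), 0   [~->-rule on 2]
6. p3, 1   [~[]-rule on 3: fresh world 1, 0R1]
7. ~p3 -> p1, 2   [<>-rule on 4: fresh world 2, 0R2]
8. p1, 2   [->-rule on 7 (branches; this branch)]
9. ~<>(~p3 -> p1), 3   [~[]-rule on 5: fresh world 3, 0R3]
10. ~(~p3 -> p1), 3   [~<>-rule on 9 via 3R3]
11. ~p3, 3   [~->-rule on 10]
12. ~p1, 3   [~->-rule on 10]
Accessibility: 0R0, 0R1, 0R2, 0R3, 1R1, 2R2, 3R3
Complete open branch: countermodel on an S4-frame, so not valid in S4, nor in K, T (the same frame is also a K-frame and a T-frame).
S5-tableau for the negation ~((<>(~p3 -> p1) -> []<>(~p3 -> p1)) | []~p3):
1. ~((<>(~p3 -> p1) -> []<>(~p3 -> p1)) | []~p3), 0
2. ~(<>(~p3 -> p1) -> []<>(~p3 -> p1)), 0   [~|-rule on 1]
3. ~[]~p3, 0   [~|-rule on 1]
4. <>(~p3 -> p1), 0   [~->-rule on 2]
5. ~[]<>(~p3 -> p1), 0   [~->-rule on 2]
6. p3, 1   [~[]-rule on 3: fresh world 1, 0R1]
7. ~p3 -> p1, 2   [<>-rule on 4: fresh world 2, 0R2]
8. p1, 2   [->-rule on 7 (branches; this branch)]
9. ~<>(~p3 -> p1), 3   [~[]-rule on 5: fresh world 3, 0R3]
10. ~(~p3 -> p1), 0   [~<>-rule on 9 via 3R0]
11. ~p3, 0   [~->-rule on 10]
12. ~p1, 0   [~->-rule on 10]
13. ~(~p3 -> p1), 1   [~<>-rule on 9 via 3R1]
14. ~p3, 1   [~->-rule on 13]
15. ~p1, 1   [~->-rule on 13]
Accessibility: 0R0, 0R1, 0R2, 0R3, 1R0, 1R1, 1R2, 1R3, 2R0, 2R1, 2R2, 2R3, 3R0, 3R1, 3R2, 3R3
Branch closes: p3 and ~p3 both at 1.
Every branch closes (one shown): valid in S5.

S5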